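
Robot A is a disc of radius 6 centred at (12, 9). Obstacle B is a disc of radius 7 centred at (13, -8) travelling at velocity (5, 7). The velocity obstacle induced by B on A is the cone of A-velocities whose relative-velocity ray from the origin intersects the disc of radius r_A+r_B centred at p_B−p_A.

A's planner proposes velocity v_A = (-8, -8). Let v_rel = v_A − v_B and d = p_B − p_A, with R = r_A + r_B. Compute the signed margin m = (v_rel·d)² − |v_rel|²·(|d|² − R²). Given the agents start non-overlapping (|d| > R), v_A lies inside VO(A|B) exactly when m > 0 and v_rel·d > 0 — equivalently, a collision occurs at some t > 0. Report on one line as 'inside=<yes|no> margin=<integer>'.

d = (1, -17),  |d|² = 290;  R = 6+7 = 13,  c = 290−13² = 121
v_rel = (-13, -15),  |v_rel|² = 394;  v_rel·d = (-13)·(1) + (-15)·(-17) = 242
394·t² − 484·t + 121 = 0  ⇒  m = 242² − 394·121 = 10890
m = 10890 > 0,  v_rel·d = 242 > 0  ⇒  inside

inside=yes margin=10890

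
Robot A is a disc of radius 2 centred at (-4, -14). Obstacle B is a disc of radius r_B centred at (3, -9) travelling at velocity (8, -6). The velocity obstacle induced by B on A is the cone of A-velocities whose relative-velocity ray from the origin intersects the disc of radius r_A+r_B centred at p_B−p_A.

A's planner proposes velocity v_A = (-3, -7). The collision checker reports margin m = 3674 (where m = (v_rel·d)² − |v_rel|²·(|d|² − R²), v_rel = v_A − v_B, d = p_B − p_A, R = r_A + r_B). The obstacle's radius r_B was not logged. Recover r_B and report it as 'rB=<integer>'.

m = 3674
d = (7, 5);  v_rel = (-11, -1),  |v_rel|² = 122
v_rel×d = (-11)·(5) − (-1)·(7) = -48
since m = R²·122 − (-48)²:  R² = (2304 + 3674) / 122 = 49
R = √49 = 7  ⇒  r_B = 7 − 2 = 5

rB=5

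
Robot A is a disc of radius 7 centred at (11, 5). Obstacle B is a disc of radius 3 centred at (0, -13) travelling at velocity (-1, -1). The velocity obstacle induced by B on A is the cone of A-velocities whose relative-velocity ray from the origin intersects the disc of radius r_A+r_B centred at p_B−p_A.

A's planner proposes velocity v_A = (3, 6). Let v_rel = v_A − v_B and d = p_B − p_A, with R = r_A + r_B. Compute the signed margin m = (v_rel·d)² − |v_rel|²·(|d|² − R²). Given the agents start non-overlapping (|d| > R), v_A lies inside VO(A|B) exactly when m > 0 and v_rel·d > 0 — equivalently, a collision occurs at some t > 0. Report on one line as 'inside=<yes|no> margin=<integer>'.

d = (-11, -18),  |d|² = 445;  R = 7+3 = 10,  c = 445−10² = 345
v_rel = (4, 7),  |v_rel|² = 65;  v_rel·d = (4)·(-11) + (7)·(-18) = -170
65·t² + 340·t + 345 = 0  ⇒  m = (-170)² − 65·345 = 6475
m = 6475 > 0,  v_rel·d = -170 < 0  ⇒  outside

inside=no margin=6475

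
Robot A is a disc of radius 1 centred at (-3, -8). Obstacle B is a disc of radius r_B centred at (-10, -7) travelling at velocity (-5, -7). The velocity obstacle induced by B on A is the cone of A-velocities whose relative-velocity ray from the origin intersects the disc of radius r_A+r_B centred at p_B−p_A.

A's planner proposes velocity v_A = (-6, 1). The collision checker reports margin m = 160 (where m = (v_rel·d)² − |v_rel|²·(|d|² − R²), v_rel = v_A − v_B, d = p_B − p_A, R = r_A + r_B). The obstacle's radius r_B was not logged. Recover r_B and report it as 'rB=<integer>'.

m = 160
d = (-7, 1);  v_rel = (-1, 8),  |v_rel|² = 65
v_rel×d = (-1)·(1) − (8)·(-7) = 55
since m = R²·65 − 55²:  R² = (3025 + 160) / 65 = 49
R = √49 = 7  ⇒  r_B = 7 − 1 = 6

rB=6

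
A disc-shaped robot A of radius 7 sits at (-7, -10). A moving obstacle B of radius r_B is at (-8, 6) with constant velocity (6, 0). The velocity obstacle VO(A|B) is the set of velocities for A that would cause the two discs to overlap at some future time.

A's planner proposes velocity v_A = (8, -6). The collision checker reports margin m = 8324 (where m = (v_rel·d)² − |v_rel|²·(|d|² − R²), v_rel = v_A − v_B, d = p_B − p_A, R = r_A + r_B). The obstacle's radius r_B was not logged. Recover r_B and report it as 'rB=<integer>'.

m = 8324
d = (-1, 16);  v_rel = (2, -6),  |v_rel|² = 40
v_rel×d = (2)·(16) − (-6)·(-1) = 26
since m = R²·40 − 26²:  R² = (676 + 8324) / 40 = 225
R = √225 = 15  ⇒  r_B = 15 − 7 = 8

rB=8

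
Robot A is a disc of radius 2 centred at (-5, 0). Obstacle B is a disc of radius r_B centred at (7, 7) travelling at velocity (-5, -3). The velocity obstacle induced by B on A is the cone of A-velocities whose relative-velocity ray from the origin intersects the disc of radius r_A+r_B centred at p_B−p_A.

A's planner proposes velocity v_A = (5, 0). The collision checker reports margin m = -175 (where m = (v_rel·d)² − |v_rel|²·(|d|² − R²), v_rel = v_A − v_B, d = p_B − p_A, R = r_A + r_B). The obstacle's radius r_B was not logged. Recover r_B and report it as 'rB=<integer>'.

m = -175
d = (12, 7);  v_rel = (10, 3),  |v_rel|² = 109
v_rel×d = (10)·(7) − (3)·(12) = 34
since m = R²·109 − 34²:  R² = (1156 + -175) / 109 = 9
R = √9 = 3  ⇒  r_B = 3 − 2 = 1

rB=1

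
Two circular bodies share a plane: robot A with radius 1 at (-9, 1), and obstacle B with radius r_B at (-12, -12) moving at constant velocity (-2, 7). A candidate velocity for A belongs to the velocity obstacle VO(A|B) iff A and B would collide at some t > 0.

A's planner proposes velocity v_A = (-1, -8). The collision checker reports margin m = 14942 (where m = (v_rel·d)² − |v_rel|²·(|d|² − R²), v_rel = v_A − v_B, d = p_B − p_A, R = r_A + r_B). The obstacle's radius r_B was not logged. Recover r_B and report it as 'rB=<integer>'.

m = 14942
d = (-3, -13);  v_rel = (1, -15),  |v_rel|² = 226
v_rel×d = (1)·(-13) − (-15)·(-3) = -58
since m = R²·226 − (-58)²:  R² = (3364 + 14942) / 226 = 81
R = √81 = 9  ⇒  r_B = 9 − 1 = 8

rB=8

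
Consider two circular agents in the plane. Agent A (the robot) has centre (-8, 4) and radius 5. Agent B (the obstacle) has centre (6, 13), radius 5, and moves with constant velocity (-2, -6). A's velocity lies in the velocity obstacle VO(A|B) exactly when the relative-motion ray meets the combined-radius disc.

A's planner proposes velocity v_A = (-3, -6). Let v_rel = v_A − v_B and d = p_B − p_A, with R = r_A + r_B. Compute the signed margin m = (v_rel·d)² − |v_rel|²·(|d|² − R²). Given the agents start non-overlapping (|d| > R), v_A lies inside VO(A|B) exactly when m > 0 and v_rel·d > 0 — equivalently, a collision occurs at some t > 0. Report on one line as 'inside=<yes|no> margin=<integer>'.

d = (14, 9),  |d|² = 277;  R = 5+5 = 10,  c = 277−10² = 177
v_rel = (-1, 0),  |v_rel|² = 1;  v_rel·d = (-1)·(14) + (0)·(9) = -14
1·t² + 28·t + 177 = 0  ⇒  m = (-14)² − 1·177 = 19
m = 19 > 0,  v_rel·d = -14 < 0  ⇒  outside

inside=no margin=19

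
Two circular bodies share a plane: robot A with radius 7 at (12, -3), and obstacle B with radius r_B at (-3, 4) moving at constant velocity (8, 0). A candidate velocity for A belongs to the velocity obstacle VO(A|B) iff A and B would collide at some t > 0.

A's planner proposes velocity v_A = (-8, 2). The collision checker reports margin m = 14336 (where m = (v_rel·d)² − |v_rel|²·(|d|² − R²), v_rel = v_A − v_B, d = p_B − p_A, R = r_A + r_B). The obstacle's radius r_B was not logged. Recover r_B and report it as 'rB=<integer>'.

m = 14336
d = (-15, 7);  v_rel = (-16, 2),  |v_rel|² = 260
v_rel×d = (-16)·(7) − (2)·(-15) = -82
since m = R²·260 − (-82)²:  R² = (6724 + 14336) / 260 = 81
R = √81 = 9  ⇒  r_B = 9 − 7 = 2

rB=2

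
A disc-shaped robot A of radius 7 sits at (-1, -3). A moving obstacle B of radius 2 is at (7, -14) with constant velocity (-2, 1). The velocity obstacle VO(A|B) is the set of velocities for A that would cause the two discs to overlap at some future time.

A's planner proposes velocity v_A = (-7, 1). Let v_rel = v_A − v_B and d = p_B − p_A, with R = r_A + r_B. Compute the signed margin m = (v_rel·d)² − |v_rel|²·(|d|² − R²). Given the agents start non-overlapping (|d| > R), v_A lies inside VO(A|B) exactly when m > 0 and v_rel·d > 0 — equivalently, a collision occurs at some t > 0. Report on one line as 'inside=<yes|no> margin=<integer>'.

d = (8, -11),  |d|² = 185;  R = 7+2 = 9,  c = 185−9² = 104
v_rel = (-5, 0),  |v_rel|² = 25;  v_rel·d = (-5)·(8) + (0)·(-11) = -40
25·t² + 80·t + 104 = 0  ⇒  m = (-40)² − 25·104 = -1000
m = -1000 < 0,  v_rel·d = -40 < 0  ⇒  outside

inside=no margin=-1000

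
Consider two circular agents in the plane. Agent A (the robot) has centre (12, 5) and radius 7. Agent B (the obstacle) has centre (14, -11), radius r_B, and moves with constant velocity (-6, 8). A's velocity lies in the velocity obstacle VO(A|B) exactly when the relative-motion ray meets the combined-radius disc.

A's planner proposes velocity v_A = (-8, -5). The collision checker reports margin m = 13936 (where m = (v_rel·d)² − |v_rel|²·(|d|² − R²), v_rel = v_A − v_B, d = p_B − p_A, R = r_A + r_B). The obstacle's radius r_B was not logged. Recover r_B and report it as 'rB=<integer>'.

m = 13936
d = (2, -16);  v_rel = (-2, -13),  |v_rel|² = 173
v_rel×d = (-2)·(-16) − (-13)·(2) = 58
since m = R²·173 − 58²:  R² = (3364 + 13936) / 173 = 100
R = √100 = 10  ⇒  r_B = 10 − 7 = 3

rB=3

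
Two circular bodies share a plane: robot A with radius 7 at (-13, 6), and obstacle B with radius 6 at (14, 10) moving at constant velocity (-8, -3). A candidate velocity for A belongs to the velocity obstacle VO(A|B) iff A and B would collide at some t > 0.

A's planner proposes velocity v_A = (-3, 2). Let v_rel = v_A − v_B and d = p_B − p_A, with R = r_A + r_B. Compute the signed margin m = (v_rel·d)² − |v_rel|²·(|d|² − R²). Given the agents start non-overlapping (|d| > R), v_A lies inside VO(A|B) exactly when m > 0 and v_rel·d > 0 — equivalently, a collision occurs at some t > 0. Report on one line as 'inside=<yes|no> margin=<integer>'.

d = (27, 4),  |d|² = 745;  R = 7+6 = 13,  c = 745−13² = 576
v_rel = (5, 5),  |v_rel|² = 50;  v_rel·d = (5)·(27) + (5)·(4) = 155
50·t² − 310·t + 576 = 0  ⇒  m = 155² − 50·576 = -4775
m = -4775 < 0,  v_rel·d = 155 > 0  ⇒  outside

inside=no margin=-4775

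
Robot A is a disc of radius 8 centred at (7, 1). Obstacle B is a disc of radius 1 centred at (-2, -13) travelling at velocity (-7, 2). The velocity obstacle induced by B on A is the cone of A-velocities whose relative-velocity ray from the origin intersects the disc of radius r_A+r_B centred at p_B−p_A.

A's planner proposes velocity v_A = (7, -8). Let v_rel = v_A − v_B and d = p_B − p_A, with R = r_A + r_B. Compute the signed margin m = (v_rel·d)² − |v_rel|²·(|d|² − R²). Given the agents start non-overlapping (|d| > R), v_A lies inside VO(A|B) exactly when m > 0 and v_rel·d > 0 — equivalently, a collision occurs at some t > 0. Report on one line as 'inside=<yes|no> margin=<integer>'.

d = (-9, -14),  |d|² = 277;  R = 8+1 = 9,  c = 277−9² = 196
v_rel = (14, -10),  |v_rel|² = 296;  v_rel·d = (14)·(-9) + (-10)·(-14) = 14
296·t² − 28·t + 196 = 0  ⇒  m = 14² − 296·196 = -57820
m = -57820 < 0,  v_rel·d = 14 > 0  ⇒  outside

inside=no margin=-57820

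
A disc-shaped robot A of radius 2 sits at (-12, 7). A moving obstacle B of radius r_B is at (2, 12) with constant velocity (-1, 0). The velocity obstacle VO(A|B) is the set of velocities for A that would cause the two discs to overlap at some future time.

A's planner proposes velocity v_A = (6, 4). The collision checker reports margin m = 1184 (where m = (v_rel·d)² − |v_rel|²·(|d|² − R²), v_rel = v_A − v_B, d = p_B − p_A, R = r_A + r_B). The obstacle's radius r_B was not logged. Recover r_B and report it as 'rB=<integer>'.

m = 1184
d = (14, 5);  v_rel = (7, 4),  |v_rel|² = 65
v_rel×d = (7)·(5) − (4)·(14) = -21
since m = R²·65 − (-21)²:  R² = (441 + 1184) / 65 = 25
R = √25 = 5  ⇒  r_B = 5 − 2 = 3

rB=3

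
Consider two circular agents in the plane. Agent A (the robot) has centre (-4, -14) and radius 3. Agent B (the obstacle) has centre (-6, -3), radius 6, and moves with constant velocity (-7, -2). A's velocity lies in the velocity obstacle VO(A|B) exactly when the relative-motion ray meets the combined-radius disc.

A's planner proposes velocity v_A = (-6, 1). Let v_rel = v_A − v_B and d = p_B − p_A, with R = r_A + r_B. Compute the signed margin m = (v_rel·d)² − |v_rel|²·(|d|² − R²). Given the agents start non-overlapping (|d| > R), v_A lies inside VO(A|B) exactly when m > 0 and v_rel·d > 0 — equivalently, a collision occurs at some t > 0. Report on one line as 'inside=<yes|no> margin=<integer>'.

d = (-2, 11),  |d|² = 125;  R = 3+6 = 9,  c = 125−9² = 44
v_rel = (1, 3),  |v_rel|² = 10;  v_rel·d = (1)·(-2) + (3)·(11) = 31
10·t² − 62·t + 44 = 0  ⇒  m = 31² − 10·44 = 521
m = 521 > 0,  v_rel·d = 31 > 0  ⇒  inside

inside=yes margin=521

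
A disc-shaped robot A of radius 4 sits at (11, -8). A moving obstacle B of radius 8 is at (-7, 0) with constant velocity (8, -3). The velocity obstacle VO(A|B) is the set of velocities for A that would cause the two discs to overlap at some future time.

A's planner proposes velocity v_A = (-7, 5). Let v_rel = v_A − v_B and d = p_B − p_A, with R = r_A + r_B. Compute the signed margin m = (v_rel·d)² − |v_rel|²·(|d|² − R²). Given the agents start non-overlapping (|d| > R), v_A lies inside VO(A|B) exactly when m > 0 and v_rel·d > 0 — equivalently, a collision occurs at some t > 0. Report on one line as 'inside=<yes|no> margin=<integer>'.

d = (-18, 8),  |d|² = 388;  R = 4+8 = 12,  c = 388−12² = 244
v_rel = (-15, 8),  |v_rel|² = 289;  v_rel·d = (-15)·(-18) + (8)·(8) = 334
289·t² − 668·t + 244 = 0  ⇒  m = 334² − 289·244 = 41040
m = 41040 > 0,  v_rel·d = 334 > 0  ⇒  inside

inside=yes margin=41040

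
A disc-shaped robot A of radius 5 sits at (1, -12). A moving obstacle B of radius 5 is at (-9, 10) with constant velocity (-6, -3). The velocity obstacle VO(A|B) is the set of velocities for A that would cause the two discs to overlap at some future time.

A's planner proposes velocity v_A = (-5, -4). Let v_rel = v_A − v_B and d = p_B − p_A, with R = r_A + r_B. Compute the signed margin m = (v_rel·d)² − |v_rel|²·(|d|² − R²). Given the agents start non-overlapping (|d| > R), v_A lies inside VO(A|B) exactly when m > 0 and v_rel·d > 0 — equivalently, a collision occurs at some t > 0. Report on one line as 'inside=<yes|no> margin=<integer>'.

d = (-10, 22),  |d|² = 584;  R = 5+5 = 10,  c = 584−10² = 484
v_rel = (1, -1),  |v_rel|² = 2;  v_rel·d = (1)·(-10) + (-1)·(22) = -32
2·t² + 64·t + 484 = 0  ⇒  m = (-32)² − 2·484 = 56
m = 56 > 0,  v_rel·d = -32 < 0  ⇒  outside

inside=no margin=56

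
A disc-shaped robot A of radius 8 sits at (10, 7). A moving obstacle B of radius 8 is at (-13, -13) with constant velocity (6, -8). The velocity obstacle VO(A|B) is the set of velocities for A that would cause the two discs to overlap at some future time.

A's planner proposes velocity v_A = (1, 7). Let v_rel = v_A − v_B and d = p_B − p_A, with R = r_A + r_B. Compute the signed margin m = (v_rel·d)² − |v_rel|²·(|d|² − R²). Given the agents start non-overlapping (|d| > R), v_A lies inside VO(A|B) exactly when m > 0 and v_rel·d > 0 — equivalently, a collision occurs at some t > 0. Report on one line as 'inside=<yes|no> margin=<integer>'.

d = (-23, -20),  |d|² = 929;  R = 8+8 = 16,  c = 929−16² = 673
v_rel = (-5, 15),  |v_rel|² = 250;  v_rel·d = (-5)·(-23) + (15)·(-20) = -185
250·t² + 370·t + 673 = 0  ⇒  m = (-185)² − 250·673 = -134025
m = -134025 < 0,  v_rel·d = -185 < 0  ⇒  outside

inside=no margin=-134025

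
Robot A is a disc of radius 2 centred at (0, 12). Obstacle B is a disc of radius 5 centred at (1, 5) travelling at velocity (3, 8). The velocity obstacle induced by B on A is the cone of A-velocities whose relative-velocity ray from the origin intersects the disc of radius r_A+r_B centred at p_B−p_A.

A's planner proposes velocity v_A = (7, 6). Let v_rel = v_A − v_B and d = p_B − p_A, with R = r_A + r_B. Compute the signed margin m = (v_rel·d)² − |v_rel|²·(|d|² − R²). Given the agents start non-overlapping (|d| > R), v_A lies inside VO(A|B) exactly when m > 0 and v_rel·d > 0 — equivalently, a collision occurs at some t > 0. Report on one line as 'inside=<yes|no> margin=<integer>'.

d = (1, -7),  |d|² = 50;  R = 2+5 = 7,  c = 50−7² = 1
v_rel = (4, -2),  |v_rel|² = 20;  v_rel·d = (4)·(1) + (-2)·(-7) = 18
20·t² − 36·t + 1 = 0  ⇒  m = 18² − 20·1 = 304
m = 304 > 0,  v_rel·d = 18 > 0  ⇒  inside

inside=yes margin=304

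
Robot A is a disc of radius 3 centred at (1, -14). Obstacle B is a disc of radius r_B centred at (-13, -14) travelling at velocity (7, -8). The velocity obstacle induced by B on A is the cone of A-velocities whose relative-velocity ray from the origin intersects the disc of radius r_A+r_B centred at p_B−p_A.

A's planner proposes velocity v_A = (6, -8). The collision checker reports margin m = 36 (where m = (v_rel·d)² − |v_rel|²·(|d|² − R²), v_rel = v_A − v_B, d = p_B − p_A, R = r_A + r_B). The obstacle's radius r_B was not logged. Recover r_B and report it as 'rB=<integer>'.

m = 36
d = (-14, 0);  v_rel = (-1, 0),  |v_rel|² = 1
v_rel×d = (-1)·(0) − (0)·(-14) = 0
since m = R²·1 − 0²:  R² = (0 + 36) / 1 = 36
R = √36 = 6  ⇒  r_B = 6 − 3 = 3

rB=3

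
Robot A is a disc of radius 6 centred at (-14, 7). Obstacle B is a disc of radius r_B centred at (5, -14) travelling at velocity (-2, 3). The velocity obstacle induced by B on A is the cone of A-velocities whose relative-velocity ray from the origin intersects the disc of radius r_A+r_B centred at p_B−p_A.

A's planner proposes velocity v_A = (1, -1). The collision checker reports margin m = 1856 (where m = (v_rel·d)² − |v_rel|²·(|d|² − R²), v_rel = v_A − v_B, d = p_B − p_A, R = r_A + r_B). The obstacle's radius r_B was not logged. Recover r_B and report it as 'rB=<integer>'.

m = 1856
d = (19, -21);  v_rel = (3, -4),  |v_rel|² = 25
v_rel×d = (3)·(-21) − (-4)·(19) = 13
since m = R²·25 − 13²:  R² = (169 + 1856) / 25 = 81
R = √81 = 9  ⇒  r_B = 9 − 6 = 3

rB=3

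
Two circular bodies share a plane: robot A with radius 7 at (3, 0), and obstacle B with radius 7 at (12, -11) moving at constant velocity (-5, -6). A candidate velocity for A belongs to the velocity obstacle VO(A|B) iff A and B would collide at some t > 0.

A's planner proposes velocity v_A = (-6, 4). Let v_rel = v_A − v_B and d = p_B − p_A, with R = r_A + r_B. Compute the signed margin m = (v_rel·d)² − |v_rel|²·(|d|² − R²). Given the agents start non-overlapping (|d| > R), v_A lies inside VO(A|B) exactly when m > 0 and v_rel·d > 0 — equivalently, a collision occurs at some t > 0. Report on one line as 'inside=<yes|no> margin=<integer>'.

d = (9, -11),  |d|² = 202;  R = 7+7 = 14,  c = 202−14² = 6
v_rel = (-1, 10),  |v_rel|² = 101;  v_rel·d = (-1)·(9) + (10)·(-11) = -119
101·t² + 238·t + 6 = 0  ⇒  m = (-119)² − 101·6 = 13555
m = 13555 > 0,  v_rel·d = -119 < 0  ⇒  outside

inside=no margin=13555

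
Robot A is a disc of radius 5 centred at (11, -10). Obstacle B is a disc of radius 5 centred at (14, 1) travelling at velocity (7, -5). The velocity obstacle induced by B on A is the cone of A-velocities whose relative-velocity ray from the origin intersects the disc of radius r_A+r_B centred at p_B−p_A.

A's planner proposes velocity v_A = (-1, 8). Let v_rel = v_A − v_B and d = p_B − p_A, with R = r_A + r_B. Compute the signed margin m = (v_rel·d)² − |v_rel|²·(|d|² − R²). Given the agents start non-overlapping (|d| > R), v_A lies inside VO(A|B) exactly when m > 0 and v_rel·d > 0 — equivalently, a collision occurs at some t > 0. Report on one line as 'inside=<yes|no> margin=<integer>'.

d = (3, 11),  |d|² = 130;  R = 5+5 = 10,  c = 130−10² = 30
v_rel = (-8, 13),  |v_rel|² = 233;  v_rel·d = (-8)·(3) + (13)·(11) = 119
233·t² − 238·t + 30 = 0  ⇒  m = 119² − 233·30 = 7171
m = 7171 > 0,  v_rel·d = 119 > 0  ⇒  inside

inside=yes margin=7171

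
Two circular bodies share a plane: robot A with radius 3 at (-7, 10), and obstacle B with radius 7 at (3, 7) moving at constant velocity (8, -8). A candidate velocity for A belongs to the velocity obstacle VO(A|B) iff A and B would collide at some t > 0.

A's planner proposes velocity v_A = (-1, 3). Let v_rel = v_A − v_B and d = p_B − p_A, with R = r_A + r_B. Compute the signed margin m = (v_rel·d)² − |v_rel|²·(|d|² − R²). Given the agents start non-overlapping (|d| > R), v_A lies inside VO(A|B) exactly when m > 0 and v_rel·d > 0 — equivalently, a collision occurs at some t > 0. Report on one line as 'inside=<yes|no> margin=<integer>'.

d = (10, -3),  |d|² = 109;  R = 3+7 = 10,  c = 109−10² = 9
v_rel = (-9, 11),  |v_rel|² = 202;  v_rel·d = (-9)·(10) + (11)·(-3) = -123
202·t² + 246·t + 9 = 0  ⇒  m = (-123)² − 202·9 = 13311
m = 13311 > 0,  v_rel·d = -123 < 0  ⇒  outside

inside=no margin=13311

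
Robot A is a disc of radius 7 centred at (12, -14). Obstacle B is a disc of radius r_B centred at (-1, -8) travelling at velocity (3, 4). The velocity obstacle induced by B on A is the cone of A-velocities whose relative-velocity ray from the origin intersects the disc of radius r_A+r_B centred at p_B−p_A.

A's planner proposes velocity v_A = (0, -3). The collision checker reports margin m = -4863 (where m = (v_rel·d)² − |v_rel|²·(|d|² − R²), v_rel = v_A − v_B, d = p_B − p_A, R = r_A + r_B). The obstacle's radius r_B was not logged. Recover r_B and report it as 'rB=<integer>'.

m = -4863
d = (-13, 6);  v_rel = (-3, -7),  |v_rel|² = 58
v_rel×d = (-3)·(6) − (-7)·(-13) = -109
since m = R²·58 − (-109)²:  R² = (11881 + -4863) / 58 = 121
R = √121 = 11  ⇒  r_B = 11 − 7 = 4

rB=4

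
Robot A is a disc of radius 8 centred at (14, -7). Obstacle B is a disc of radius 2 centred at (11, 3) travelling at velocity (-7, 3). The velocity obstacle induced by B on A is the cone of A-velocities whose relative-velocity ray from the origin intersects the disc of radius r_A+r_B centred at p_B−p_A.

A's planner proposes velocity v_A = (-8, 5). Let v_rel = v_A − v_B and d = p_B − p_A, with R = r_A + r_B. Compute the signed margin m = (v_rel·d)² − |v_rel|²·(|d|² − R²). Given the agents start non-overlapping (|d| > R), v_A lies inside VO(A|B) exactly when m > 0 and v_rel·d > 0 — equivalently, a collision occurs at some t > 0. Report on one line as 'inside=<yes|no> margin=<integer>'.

d = (-3, 10),  |d|² = 109;  R = 8+2 = 10,  c = 109−10² = 9
v_rel = (-1, 2),  |v_rel|² = 5;  v_rel·d = (-1)·(-3) + (2)·(10) = 23
5·t² − 46·t + 9 = 0  ⇒  m = 23² − 5·9 = 484
m = 484 > 0,  v_rel·d = 23 > 0  ⇒  inside

inside=yes margin=484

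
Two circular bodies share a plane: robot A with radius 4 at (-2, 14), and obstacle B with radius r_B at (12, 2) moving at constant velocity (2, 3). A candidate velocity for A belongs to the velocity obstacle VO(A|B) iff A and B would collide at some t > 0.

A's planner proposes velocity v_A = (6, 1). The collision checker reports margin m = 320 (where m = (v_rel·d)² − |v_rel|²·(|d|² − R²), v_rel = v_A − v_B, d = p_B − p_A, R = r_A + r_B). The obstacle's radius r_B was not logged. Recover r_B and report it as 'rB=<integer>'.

m = 320
d = (14, -12);  v_rel = (4, -2),  |v_rel|² = 20
v_rel×d = (4)·(-12) − (-2)·(14) = -20
since m = R²·20 − (-20)²:  R² = (400 + 320) / 20 = 36
R = √36 = 6  ⇒  r_B = 6 − 4 = 2

rB=2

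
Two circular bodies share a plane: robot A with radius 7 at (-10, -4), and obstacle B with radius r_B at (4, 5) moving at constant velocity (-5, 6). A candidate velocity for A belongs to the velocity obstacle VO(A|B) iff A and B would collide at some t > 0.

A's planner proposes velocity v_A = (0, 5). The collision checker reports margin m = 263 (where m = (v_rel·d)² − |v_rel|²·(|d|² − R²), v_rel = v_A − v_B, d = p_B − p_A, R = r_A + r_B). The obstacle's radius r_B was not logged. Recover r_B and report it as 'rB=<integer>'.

m = 263
d = (14, 9);  v_rel = (5, -1),  |v_rel|² = 26
v_rel×d = (5)·(9) − (-1)·(14) = 59
since m = R²·26 − 59²:  R² = (3481 + 263) / 26 = 144
R = √144 = 12  ⇒  r_B = 12 − 7 = 5

rB=5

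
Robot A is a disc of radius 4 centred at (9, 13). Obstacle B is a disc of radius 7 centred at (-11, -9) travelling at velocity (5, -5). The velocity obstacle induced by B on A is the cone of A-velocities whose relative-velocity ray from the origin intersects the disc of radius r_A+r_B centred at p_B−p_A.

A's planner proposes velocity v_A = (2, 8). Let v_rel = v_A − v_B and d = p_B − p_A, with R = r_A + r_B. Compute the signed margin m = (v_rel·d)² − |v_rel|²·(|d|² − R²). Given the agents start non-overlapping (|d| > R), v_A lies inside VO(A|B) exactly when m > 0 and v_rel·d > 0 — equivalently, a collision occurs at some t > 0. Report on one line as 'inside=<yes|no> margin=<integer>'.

d = (-20, -22),  |d|² = 884;  R = 4+7 = 11,  c = 884−11² = 763
v_rel = (-3, 13),  |v_rel|² = 178;  v_rel·d = (-3)·(-20) + (13)·(-22) = -226
178·t² + 452·t + 763 = 0  ⇒  m = (-226)² − 178·763 = -84738
m = -84738 < 0,  v_rel·d = -226 < 0  ⇒  outside

inside=no margin=-84738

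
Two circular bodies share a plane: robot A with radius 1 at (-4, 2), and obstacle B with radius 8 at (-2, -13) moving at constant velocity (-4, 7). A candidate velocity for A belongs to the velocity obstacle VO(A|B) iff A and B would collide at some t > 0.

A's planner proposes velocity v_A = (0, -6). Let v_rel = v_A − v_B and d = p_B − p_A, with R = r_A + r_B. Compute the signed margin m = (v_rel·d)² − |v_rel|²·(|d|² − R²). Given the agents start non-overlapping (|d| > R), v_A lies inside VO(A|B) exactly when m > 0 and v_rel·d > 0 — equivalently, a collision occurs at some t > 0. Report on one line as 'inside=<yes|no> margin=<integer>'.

d = (2, -15),  |d|² = 229;  R = 1+8 = 9,  c = 229−9² = 148
v_rel = (4, -13),  |v_rel|² = 185;  v_rel·d = (4)·(2) + (-13)·(-15) = 203
185·t² − 406·t + 148 = 0  ⇒  m = 203² − 185·148 = 13829
m = 13829 > 0,  v_rel·d = 203 > 0  ⇒  inside

inside=yes margin=13829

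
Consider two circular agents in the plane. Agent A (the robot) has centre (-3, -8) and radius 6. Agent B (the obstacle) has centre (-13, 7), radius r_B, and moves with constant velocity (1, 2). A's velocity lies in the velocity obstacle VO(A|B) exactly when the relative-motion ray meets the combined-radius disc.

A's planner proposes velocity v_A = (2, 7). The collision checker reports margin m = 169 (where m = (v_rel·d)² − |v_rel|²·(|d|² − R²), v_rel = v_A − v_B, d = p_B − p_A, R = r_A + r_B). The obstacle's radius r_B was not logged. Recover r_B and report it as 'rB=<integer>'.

m = 169
d = (-10, 15);  v_rel = (1, 5),  |v_rel|² = 26
v_rel×d = (1)·(15) − (5)·(-10) = 65
since m = R²·26 − 65²:  R² = (4225 + 169) / 26 = 169
R = √169 = 13  ⇒  r_B = 13 − 6 = 7

rB=7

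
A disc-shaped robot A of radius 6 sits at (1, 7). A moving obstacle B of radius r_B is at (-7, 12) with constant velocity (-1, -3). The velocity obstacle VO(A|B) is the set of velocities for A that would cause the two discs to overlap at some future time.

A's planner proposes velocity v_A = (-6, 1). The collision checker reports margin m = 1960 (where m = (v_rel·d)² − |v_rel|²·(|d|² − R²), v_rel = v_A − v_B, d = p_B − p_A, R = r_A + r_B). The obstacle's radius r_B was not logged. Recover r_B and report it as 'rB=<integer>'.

m = 1960
d = (-8, 5);  v_rel = (-5, 4),  |v_rel|² = 41
v_rel×d = (-5)·(5) − (4)·(-8) = 7
since m = R²·41 − 7²:  R² = (49 + 1960) / 41 = 49
R = √49 = 7  ⇒  r_B = 7 − 6 = 1

rB=1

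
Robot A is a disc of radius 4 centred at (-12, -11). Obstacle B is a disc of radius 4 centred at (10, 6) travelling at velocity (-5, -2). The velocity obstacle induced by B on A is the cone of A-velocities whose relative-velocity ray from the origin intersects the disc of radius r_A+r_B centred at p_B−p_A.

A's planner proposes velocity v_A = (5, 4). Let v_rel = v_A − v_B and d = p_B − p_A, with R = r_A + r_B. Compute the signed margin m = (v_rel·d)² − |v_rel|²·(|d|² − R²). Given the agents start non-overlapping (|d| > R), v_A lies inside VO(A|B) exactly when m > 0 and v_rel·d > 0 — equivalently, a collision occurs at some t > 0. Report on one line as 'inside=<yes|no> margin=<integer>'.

d = (22, 17),  |d|² = 773;  R = 4+4 = 8,  c = 773−8² = 709
v_rel = (10, 6),  |v_rel|² = 136;  v_rel·d = (10)·(22) + (6)·(17) = 322
136·t² − 644·t + 709 = 0  ⇒  m = 322² − 136·709 = 7260
m = 7260 > 0,  v_rel·d = 322 > 0  ⇒  inside

inside=yes margin=7260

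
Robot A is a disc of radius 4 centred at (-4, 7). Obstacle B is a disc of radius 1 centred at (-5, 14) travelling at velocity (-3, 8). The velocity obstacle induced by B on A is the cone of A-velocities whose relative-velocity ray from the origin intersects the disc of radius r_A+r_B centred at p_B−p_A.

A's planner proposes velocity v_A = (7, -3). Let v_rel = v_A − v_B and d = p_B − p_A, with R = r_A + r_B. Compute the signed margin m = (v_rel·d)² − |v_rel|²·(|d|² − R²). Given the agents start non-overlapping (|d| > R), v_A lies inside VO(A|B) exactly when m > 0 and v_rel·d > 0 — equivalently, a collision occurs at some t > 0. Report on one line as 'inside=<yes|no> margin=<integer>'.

d = (-1, 7),  |d|² = 50;  R = 4+1 = 5,  c = 50−5² = 25
v_rel = (10, -11),  |v_rel|² = 221;  v_rel·d = (10)·(-1) + (-11)·(7) = -87
221·t² + 174·t + 25 = 0  ⇒  m = (-87)² − 221·25 = 2044
m = 2044 > 0,  v_rel·d = -87 < 0  ⇒  outside

inside=no margin=2044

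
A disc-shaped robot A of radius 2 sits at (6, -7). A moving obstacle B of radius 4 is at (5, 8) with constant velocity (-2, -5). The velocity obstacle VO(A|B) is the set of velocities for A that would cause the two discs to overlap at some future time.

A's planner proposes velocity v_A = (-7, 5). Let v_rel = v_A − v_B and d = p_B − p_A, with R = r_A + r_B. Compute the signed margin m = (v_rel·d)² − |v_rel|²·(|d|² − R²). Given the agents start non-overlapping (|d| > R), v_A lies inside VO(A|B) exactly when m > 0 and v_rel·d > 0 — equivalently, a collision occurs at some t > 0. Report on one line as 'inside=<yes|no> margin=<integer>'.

d = (-1, 15),  |d|² = 226;  R = 2+4 = 6,  c = 226−6² = 190
v_rel = (-5, 10),  |v_rel|² = 125;  v_rel·d = (-5)·(-1) + (10)·(15) = 155
125·t² − 310·t + 190 = 0  ⇒  m = 155² − 125·190 = 275
m = 275 > 0,  v_rel·d = 155 > 0  ⇒  inside

inside=yes margin=275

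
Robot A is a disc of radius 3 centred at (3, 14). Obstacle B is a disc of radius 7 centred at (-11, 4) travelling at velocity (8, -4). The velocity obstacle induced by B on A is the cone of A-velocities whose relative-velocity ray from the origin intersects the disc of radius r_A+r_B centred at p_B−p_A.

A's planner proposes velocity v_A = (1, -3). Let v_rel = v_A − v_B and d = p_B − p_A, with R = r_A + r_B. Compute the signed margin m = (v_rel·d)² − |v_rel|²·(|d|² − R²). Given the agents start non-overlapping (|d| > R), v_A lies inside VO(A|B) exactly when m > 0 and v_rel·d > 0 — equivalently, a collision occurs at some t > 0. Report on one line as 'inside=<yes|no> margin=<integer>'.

d = (-14, -10),  |d|² = 296;  R = 3+7 = 10,  c = 296−10² = 196
v_rel = (-7, 1),  |v_rel|² = 50;  v_rel·d = (-7)·(-14) + (1)·(-10) = 88
50·t² − 176·t + 196 = 0  ⇒  m = 88² − 50·196 = -2056
m = -2056 < 0,  v_rel·d = 88 > 0  ⇒  outside

inside=no margin=-2056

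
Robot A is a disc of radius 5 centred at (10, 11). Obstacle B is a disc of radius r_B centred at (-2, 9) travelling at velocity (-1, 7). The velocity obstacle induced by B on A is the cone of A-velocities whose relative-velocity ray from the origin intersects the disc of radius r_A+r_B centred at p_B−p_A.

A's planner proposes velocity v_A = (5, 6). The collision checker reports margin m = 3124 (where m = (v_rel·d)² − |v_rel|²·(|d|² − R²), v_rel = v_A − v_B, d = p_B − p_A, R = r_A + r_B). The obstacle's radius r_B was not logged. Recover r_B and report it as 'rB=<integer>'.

m = 3124
d = (-12, -2);  v_rel = (6, -1),  |v_rel|² = 37
v_rel×d = (6)·(-2) − (-1)·(-12) = -24
since m = R²·37 − (-24)²:  R² = (576 + 3124) / 37 = 100
R = √100 = 10  ⇒  r_B = 10 − 5 = 5

rB=5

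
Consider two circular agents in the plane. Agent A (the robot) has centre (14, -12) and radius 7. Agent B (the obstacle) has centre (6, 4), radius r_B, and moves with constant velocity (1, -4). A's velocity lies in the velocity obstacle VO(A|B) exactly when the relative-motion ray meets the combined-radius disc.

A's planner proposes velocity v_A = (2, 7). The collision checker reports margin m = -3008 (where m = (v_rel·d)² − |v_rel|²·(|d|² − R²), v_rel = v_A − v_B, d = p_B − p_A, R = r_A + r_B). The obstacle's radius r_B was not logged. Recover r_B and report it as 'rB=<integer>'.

m = -3008
d = (-8, 16);  v_rel = (1, 11),  |v_rel|² = 122
v_rel×d = (1)·(16) − (11)·(-8) = 104
since m = R²·122 − 104²:  R² = (10816 + -3008) / 122 = 64
R = √64 = 8  ⇒  r_B = 8 − 7 = 1

rB=1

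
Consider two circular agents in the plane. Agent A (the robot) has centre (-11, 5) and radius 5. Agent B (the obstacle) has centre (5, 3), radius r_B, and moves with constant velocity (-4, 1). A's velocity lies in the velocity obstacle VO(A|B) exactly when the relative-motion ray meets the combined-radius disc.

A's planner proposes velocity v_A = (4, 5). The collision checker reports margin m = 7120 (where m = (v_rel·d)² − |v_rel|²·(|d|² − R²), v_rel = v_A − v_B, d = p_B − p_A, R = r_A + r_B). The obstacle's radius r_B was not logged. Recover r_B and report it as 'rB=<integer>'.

m = 7120
d = (16, -2);  v_rel = (8, 4),  |v_rel|² = 80
v_rel×d = (8)·(-2) − (4)·(16) = -80
since m = R²·80 − (-80)²:  R² = (6400 + 7120) / 80 = 169
R = √169 = 13  ⇒  r_B = 13 − 5 = 8

rB=8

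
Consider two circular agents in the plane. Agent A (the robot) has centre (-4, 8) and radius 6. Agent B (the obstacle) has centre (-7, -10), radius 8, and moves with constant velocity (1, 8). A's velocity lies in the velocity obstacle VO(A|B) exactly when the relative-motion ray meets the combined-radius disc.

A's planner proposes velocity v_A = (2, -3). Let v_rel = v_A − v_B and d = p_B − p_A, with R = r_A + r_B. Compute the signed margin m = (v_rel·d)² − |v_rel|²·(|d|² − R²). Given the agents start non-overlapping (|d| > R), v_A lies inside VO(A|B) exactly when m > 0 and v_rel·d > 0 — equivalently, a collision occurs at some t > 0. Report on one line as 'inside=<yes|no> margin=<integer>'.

d = (-3, -18),  |d|² = 333;  R = 6+8 = 14,  c = 333−14² = 137
v_rel = (1, -11),  |v_rel|² = 122;  v_rel·d = (1)·(-3) + (-11)·(-18) = 195
122·t² − 390·t + 137 = 0  ⇒  m = 195² − 122·137 = 21311
m = 21311 > 0,  v_rel·d = 195 > 0  ⇒  inside

inside=yes margin=21311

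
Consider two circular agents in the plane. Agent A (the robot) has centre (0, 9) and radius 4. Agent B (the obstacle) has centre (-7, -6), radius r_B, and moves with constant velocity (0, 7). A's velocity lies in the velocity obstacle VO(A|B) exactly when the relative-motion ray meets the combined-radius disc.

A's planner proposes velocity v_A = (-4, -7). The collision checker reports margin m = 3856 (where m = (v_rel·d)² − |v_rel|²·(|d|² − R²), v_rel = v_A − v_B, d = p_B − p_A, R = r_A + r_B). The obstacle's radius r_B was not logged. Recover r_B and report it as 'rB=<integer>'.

m = 3856
d = (-7, -15);  v_rel = (-4, -14),  |v_rel|² = 212
v_rel×d = (-4)·(-15) − (-14)·(-7) = -38
since m = R²·212 − (-38)²:  R² = (1444 + 3856) / 212 = 25
R = √25 = 5  ⇒  r_B = 5 − 4 = 1

rB=1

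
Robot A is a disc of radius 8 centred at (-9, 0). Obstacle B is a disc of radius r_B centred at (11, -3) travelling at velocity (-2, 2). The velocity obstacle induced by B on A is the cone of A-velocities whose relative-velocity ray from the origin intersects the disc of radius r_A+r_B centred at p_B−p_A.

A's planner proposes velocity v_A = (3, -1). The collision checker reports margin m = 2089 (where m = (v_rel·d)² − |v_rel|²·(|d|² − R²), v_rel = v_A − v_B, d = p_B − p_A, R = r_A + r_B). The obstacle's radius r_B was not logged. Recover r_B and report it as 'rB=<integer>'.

m = 2089
d = (20, -3);  v_rel = (5, -3),  |v_rel|² = 34
v_rel×d = (5)·(-3) − (-3)·(20) = 45
since m = R²·34 − 45²:  R² = (2025 + 2089) / 34 = 121
R = √121 = 11  ⇒  r_B = 11 − 8 = 3

rB=3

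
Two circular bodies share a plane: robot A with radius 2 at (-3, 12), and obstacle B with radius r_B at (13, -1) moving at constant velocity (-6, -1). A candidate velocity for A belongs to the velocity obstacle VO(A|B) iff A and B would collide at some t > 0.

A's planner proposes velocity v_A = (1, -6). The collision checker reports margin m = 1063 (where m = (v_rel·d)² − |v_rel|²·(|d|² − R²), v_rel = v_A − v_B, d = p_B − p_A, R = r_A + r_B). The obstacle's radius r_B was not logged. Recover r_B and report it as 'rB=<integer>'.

m = 1063
d = (16, -13);  v_rel = (7, -5),  |v_rel|² = 74
v_rel×d = (7)·(-13) − (-5)·(16) = -11
since m = R²·74 − (-11)²:  R² = (121 + 1063) / 74 = 16
R = √16 = 4  ⇒  r_B = 4 − 2 = 2

rB=2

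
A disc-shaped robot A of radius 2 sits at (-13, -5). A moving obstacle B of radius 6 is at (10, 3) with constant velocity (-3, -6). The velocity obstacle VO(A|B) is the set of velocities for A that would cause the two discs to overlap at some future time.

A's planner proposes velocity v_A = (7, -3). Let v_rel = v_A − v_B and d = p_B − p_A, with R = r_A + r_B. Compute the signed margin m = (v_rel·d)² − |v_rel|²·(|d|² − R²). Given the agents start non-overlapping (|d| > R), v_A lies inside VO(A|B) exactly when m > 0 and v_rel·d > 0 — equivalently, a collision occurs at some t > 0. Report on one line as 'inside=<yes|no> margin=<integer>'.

d = (23, 8),  |d|² = 593;  R = 2+6 = 8,  c = 593−8² = 529
v_rel = (10, 3),  |v_rel|² = 109;  v_rel·d = (10)·(23) + (3)·(8) = 254
109·t² − 508·t + 529 = 0  ⇒  m = 254² − 109·529 = 6855
m = 6855 > 0,  v_rel·d = 254 > 0  ⇒  inside

inside=yes margin=6855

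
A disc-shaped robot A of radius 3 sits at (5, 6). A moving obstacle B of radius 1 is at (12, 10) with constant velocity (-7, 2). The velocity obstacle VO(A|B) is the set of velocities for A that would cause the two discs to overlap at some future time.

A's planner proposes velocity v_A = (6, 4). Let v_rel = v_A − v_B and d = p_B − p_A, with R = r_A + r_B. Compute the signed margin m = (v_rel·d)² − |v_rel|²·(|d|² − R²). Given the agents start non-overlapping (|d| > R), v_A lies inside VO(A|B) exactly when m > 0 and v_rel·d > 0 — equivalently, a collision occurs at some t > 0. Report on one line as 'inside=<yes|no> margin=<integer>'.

d = (7, 4),  |d|² = 65;  R = 3+1 = 4,  c = 65−4² = 49
v_rel = (13, 2),  |v_rel|² = 173;  v_rel·d = (13)·(7) + (2)·(4) = 99
173·t² − 198·t + 49 = 0  ⇒  m = 99² − 173·49 = 1324
m = 1324 > 0,  v_rel·d = 99 > 0  ⇒  inside

inside=yes margin=1324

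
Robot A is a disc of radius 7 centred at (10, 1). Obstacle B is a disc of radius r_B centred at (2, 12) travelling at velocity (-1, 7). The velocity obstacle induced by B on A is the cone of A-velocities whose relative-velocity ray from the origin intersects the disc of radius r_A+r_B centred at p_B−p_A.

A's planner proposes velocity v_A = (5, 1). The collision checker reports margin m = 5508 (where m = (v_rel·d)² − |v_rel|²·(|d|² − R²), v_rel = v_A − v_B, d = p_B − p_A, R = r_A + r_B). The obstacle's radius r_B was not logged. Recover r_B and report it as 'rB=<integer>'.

m = 5508
d = (-8, 11);  v_rel = (6, -6),  |v_rel|² = 72
v_rel×d = (6)·(11) − (-6)·(-8) = 18
since m = R²·72 − 18²:  R² = (324 + 5508) / 72 = 81
R = √81 = 9  ⇒  r_B = 9 − 7 = 2

rB=2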